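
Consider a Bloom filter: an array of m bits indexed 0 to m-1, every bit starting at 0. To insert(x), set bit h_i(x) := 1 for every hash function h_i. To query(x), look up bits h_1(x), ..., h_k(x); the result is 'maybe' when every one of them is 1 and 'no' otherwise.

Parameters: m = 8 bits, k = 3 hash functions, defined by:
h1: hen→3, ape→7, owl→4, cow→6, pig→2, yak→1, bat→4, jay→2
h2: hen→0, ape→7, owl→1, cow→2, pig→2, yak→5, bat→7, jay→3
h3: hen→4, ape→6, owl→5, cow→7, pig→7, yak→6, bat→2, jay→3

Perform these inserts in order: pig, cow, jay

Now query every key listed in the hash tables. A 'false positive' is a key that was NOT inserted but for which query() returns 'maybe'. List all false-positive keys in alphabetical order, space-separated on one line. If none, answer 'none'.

Start: bits=00000000
After insert 'pig': sets bits 2 7 -> bits=00100001
After insert 'cow': sets bits 2 6 7 -> bits=00100011
After insert 'jay': sets bits 2 3 -> bits=00110011
Not inserted: ape bat hen owl yak — query each against bits=00110011:
query ape: checks bit6=1, bit7=1 (all 1) -> maybe => FALSE POSITIVE
query bat: checks bit2=1, bit4=0, bit7=1 (has a 0) -> no => not a false positive
query hen: checks bit0=0, bit3=1, bit4=0 (has a 0) -> no => not a false positive
query owl: checks bit1=0, bit4=0, bit5=0 (has a 0) -> no => not a false positive
query yak: checks bit1=0, bit5=0, bit6=1 (has a 0) -> no => not a false positive
False positives (alphabetical): ape

Answer: ape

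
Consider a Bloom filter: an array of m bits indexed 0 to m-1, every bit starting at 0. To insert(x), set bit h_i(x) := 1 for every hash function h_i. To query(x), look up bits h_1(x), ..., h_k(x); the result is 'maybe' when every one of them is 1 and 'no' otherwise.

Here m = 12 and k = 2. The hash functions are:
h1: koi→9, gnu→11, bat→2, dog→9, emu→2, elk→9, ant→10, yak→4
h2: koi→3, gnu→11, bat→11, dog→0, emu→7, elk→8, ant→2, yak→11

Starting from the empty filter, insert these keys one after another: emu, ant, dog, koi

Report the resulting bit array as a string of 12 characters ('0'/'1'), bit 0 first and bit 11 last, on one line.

Answer: 101100010110

Derivation:
Start: bits=000000000000
After insert 'emu': sets bits 2 7 -> bits=001000010000
After insert 'ant': sets bits 2 10 -> bits=001000010010
After insert 'dog': sets bits 0 9 -> bits=101000010110
After insert 'koi': sets bits 3 9 -> bits=101100010110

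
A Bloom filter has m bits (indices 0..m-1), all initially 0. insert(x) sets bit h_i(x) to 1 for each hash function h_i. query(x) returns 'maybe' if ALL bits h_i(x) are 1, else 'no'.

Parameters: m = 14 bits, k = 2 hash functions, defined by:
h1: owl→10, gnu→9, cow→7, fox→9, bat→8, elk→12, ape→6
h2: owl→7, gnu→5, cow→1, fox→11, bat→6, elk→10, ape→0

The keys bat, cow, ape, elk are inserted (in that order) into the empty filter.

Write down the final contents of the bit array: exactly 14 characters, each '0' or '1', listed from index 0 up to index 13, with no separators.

Answer: 11000011101010

Derivation:
Start: bits=00000000000000
After insert 'bat': sets bits 6 8 -> bits=00000010100000
After insert 'cow': sets bits 1 7 -> bits=01000011100000
After insert 'ape': sets bits 0 6 -> bits=11000011100000
After insert 'elk': sets bits 10 12 -> bits=11000011101010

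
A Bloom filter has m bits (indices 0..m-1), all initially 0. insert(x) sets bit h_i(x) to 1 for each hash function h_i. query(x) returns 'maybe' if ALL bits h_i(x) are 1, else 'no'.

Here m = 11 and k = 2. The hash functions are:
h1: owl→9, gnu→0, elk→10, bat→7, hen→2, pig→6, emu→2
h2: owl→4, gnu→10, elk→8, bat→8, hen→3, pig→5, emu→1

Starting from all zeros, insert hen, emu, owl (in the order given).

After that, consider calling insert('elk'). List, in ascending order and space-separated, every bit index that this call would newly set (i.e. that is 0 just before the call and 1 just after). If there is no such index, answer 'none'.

Start: bits=00000000000
After insert 'hen': sets bits 2 3 -> bits=00110000000
After insert 'emu': sets bits 1 2 -> bits=01110000000
After insert 'owl': sets bits 4 9 -> bits=01111000010
insert 'elk' would touch bits 8 10; currently bit8=0, bit10=0
Bits that are 0 among those (would change 0->1): 8 10

Answer: 8 10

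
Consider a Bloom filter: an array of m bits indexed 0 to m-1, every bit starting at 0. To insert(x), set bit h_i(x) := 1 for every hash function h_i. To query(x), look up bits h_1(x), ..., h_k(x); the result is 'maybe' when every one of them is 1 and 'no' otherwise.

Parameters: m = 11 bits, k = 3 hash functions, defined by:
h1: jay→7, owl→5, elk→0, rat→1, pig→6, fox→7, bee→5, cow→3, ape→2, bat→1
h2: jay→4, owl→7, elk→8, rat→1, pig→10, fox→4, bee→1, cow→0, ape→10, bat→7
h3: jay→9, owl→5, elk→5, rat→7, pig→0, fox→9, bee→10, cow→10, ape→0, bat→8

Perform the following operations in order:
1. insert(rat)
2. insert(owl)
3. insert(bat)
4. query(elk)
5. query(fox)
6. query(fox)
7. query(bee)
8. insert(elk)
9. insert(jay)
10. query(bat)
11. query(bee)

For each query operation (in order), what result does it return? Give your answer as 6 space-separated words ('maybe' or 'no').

Answer: no no no no maybe no

Derivation:
Start: bits=00000000000
Op 1: insert rat -> sets bits 1 7 -> bits=01000001000
Op 2: insert owl -> sets bits 5 7 -> bits=01000101000
Op 3: insert bat -> sets bits 1 7 8 -> bits=01000101100
Op 4: query elk -> checks bit0=0, bit5=1, bit8=1 (has a 0) -> no
Op 5: query fox -> checks bit4=0, bit7=1, bit9=0 (has a 0) -> no
Op 6: query fox -> checks bit4=0, bit7=1, bit9=0 (has a 0) -> no
Op 7: query bee -> checks bit1=1, bit5=1, bit10=0 (has a 0) -> no
Op 8: insert elk -> sets bits 0 5 8 -> bits=11000101100
Op 9: insert jay -> sets bits 4 7 9 -> bits=11001101110
Op 10: query bat -> checks bit1=1, bit7=1, bit8=1 (all 1) -> maybe
Op 11: query bee -> checks bit1=1, bit5=1, bit10=0 (has a 0) -> no
Query results in order: no no no no maybe no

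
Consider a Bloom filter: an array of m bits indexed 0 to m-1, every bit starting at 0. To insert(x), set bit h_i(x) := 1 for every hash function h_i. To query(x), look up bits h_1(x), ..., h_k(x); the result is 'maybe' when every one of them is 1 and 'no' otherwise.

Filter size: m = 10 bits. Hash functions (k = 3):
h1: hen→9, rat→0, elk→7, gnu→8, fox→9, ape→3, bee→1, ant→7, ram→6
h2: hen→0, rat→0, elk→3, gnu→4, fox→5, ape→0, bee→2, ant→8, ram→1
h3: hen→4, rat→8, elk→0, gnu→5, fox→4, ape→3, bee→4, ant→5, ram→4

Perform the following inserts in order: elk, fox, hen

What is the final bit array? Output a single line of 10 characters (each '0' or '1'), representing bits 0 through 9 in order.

Start: bits=0000000000
After insert 'elk': sets bits 0 3 7 -> bits=1001000100
After insert 'fox': sets bits 4 5 9 -> bits=1001110101
After insert 'hen': sets bits 0 4 9 -> bits=1001110101

Answer: 1001110101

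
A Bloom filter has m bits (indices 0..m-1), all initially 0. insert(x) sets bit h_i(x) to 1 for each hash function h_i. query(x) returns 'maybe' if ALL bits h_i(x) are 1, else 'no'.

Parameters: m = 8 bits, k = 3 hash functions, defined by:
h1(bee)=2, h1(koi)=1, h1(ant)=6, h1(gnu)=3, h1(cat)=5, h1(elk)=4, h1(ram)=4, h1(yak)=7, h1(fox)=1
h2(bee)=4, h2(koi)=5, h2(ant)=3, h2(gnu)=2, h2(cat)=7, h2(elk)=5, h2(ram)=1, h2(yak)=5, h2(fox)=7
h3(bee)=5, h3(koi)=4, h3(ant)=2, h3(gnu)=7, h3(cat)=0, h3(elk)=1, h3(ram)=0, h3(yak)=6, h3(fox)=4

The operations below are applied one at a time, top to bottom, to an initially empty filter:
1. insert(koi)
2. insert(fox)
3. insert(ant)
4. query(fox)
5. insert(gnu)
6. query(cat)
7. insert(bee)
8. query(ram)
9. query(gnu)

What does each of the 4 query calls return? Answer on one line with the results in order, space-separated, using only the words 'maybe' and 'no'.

Start: bits=00000000
Op 1: insert koi -> sets bits 1 4 5 -> bits=01001100
Op 2: insert fox -> sets bits 1 4 7 -> bits=01001101
Op 3: insert ant -> sets bits 2 3 6 -> bits=01111111
Op 4: query fox -> checks bit1=1, bit4=1, bit7=1 (all 1) -> maybe
Op 5: insert gnu -> sets bits 2 3 7 -> bits=01111111
Op 6: query cat -> checks bit0=0, bit5=1, bit7=1 (has a 0) -> no
Op 7: insert bee -> sets bits 2 4 5 -> bits=01111111
Op 8: query ram -> checks bit0=0, bit1=1, bit4=1 (has a 0) -> no
Op 9: query gnu -> checks bit2=1, bit3=1, bit7=1 (all 1) -> maybe
Query results in order: maybe no no maybe

Answer: maybe no no maybe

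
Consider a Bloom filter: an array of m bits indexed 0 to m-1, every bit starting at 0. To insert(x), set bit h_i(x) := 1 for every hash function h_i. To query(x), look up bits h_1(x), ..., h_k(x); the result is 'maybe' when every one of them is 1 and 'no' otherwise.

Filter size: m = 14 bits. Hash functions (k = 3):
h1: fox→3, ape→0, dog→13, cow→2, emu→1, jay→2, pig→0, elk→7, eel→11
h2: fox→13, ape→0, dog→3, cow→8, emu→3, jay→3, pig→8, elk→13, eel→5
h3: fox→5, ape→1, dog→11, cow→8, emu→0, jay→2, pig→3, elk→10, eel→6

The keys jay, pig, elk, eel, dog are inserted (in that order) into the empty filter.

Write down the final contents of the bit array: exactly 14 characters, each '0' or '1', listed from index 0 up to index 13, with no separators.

Answer: 10110111101101

Derivation:
Start: bits=00000000000000
After insert 'jay': sets bits 2 3 -> bits=00110000000000
After insert 'pig': sets bits 0 3 8 -> bits=10110000100000
After insert 'elk': sets bits 7 10 13 -> bits=10110001101001
After insert 'eel': sets bits 5 6 11 -> bits=10110111101101
After insert 'dog': sets bits 3 11 13 -> bits=10110111101101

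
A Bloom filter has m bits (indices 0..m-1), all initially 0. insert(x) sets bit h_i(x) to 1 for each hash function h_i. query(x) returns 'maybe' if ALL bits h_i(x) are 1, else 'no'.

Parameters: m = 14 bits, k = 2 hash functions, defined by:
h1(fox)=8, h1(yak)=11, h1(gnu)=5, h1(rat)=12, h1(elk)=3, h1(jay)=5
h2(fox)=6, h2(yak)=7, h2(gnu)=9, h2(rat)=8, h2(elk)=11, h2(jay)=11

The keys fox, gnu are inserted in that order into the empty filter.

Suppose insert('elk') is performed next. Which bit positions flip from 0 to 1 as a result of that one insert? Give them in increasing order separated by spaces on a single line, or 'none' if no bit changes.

Answer: 3 11

Derivation:
Start: bits=00000000000000
After insert 'fox': sets bits 6 8 -> bits=00000010100000
After insert 'gnu': sets bits 5 9 -> bits=00000110110000
insert 'elk' would touch bits 3 11; currently bit3=0, bit11=0
Bits that are 0 among those (would change 0->1): 3 11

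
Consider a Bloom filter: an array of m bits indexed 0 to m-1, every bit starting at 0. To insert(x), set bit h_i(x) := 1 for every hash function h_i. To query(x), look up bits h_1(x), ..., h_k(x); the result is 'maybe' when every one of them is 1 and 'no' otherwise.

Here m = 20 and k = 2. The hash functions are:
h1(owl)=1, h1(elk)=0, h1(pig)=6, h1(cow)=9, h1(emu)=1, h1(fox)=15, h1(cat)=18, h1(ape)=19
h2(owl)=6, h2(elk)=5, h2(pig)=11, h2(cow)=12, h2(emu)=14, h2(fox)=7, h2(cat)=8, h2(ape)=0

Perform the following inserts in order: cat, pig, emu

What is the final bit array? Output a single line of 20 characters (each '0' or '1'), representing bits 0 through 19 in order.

Answer: 01000010100100100010

Derivation:
Start: bits=00000000000000000000
After insert 'cat': sets bits 8 18 -> bits=00000000100000000010
After insert 'pig': sets bits 6 11 -> bits=00000010100100000010
After insert 'emu': sets bits 1 14 -> bits=01000010100100100010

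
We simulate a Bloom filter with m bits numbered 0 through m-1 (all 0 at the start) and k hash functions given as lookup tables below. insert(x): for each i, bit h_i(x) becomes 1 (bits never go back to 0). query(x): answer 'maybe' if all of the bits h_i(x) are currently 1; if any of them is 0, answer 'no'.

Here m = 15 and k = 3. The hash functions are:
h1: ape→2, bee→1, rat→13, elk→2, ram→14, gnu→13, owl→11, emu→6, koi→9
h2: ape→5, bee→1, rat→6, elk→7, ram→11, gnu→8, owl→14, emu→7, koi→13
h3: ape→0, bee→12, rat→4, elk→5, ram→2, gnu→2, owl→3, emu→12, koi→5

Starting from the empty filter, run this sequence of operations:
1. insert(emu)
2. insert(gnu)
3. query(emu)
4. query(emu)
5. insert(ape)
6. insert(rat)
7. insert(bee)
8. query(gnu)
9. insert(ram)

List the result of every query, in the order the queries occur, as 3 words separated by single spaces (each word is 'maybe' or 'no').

Answer: maybe maybe maybe

Derivation:
Start: bits=000000000000000
Op 1: insert emu -> sets bits 6 7 12 -> bits=000000110000100
Op 2: insert gnu -> sets bits 2 8 13 -> bits=001000111000110
Op 3: query emu -> checks bit6=1, bit7=1, bit12=1 (all 1) -> maybe
Op 4: query emu -> checks bit6=1, bit7=1, bit12=1 (all 1) -> maybe
Op 5: insert ape -> sets bits 0 2 5 -> bits=101001111000110
Op 6: insert rat -> sets bits 4 6 13 -> bits=101011111000110
Op 7: insert bee -> sets bits 1 12 -> bits=111011111000110
Op 8: query gnu -> checks bit2=1, bit8=1, bit13=1 (all 1) -> maybe
Op 9: insert ram -> sets bits 2 11 14 -> bits=111011111001111
Query results in order: maybe maybe maybe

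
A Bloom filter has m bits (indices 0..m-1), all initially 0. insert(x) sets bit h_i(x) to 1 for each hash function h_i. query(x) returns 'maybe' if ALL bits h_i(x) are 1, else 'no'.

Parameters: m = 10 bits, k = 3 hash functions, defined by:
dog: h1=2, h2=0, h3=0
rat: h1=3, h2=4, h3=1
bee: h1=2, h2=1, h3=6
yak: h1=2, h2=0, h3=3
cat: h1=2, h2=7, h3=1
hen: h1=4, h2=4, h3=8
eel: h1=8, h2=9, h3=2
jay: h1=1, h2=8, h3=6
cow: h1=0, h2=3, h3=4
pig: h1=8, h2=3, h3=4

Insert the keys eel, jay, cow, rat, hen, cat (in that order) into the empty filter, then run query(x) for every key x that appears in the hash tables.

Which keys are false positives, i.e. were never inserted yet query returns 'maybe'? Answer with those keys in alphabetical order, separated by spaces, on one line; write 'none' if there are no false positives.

Answer: bee dog pig yak

Derivation:
Start: bits=0000000000
After insert 'eel': sets bits 2 8 9 -> bits=0010000011
After insert 'jay': sets bits 1 6 8 -> bits=0110001011
After insert 'cow': sets bits 0 3 4 -> bits=1111101011
After insert 'rat': sets bits 1 3 4 -> bits=1111101011
After insert 'hen': sets bits 4 8 -> bits=1111101011
After insert 'cat': sets bits 1 2 7 -> bits=1111101111
Not inserted: bee dog pig yak — query each against bits=1111101111:
query bee: checks bit1=1, bit2=1, bit6=1 (all 1) -> maybe => FALSE POSITIVE
query dog: checks bit0=1, bit2=1 (all 1) -> maybe => FALSE POSITIVE
query pig: checks bit3=1, bit4=1, bit8=1 (all 1) -> maybe => FALSE POSITIVE
query yak: checks bit0=1, bit2=1, bit3=1 (all 1) -> maybe => FALSE POSITIVE
False positives (alphabetical): bee dog pig yak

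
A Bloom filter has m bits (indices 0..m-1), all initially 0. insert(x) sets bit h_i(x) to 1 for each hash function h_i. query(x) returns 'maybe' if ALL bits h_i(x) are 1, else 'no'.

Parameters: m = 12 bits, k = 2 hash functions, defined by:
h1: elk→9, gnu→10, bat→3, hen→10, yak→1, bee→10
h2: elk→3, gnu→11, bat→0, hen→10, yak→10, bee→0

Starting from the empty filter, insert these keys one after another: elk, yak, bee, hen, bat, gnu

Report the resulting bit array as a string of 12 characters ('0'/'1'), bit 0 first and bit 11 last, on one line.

Start: bits=000000000000
After insert 'elk': sets bits 3 9 -> bits=000100000100
After insert 'yak': sets bits 1 10 -> bits=010100000110
After insert 'bee': sets bits 0 10 -> bits=110100000110
After insert 'hen': sets bits 10 -> bits=110100000110
After insert 'bat': sets bits 0 3 -> bits=110100000110
After insert 'gnu': sets bits 10 11 -> bits=110100000111

Answer: 110100000111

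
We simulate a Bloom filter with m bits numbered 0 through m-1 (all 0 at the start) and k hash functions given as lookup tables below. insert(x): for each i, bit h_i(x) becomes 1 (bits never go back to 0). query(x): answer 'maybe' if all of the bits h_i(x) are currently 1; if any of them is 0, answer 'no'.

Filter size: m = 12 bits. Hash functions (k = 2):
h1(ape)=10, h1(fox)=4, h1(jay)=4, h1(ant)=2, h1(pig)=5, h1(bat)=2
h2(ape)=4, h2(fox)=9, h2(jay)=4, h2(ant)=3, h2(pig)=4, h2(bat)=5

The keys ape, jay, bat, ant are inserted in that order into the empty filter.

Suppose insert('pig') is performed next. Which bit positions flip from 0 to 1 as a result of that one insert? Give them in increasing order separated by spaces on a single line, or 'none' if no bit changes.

Answer: none

Derivation:
Start: bits=000000000000
After insert 'ape': sets bits 4 10 -> bits=000010000010
After insert 'jay': sets bits 4 -> bits=000010000010
After insert 'bat': sets bits 2 5 -> bits=001011000010
After insert 'ant': sets bits 2 3 -> bits=001111000010
insert 'pig' would touch bits 4 5; currently bit4=1, bit5=1
Bits that are 0 among those (would change 0->1): none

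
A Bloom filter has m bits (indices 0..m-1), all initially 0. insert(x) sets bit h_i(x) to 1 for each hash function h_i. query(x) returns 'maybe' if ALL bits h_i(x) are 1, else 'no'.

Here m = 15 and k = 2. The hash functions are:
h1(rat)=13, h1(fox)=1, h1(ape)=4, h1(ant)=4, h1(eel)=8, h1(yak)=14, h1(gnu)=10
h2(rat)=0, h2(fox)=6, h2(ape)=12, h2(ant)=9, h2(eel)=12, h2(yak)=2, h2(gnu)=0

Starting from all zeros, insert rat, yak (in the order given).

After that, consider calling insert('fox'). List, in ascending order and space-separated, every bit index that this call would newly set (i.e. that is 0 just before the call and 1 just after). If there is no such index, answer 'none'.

Answer: 1 6

Derivation:
Start: bits=000000000000000
After insert 'rat': sets bits 0 13 -> bits=100000000000010
After insert 'yak': sets bits 2 14 -> bits=101000000000011
insert 'fox' would touch bits 1 6; currently bit1=0, bit6=0
Bits that are 0 among those (would change 0->1): 1 6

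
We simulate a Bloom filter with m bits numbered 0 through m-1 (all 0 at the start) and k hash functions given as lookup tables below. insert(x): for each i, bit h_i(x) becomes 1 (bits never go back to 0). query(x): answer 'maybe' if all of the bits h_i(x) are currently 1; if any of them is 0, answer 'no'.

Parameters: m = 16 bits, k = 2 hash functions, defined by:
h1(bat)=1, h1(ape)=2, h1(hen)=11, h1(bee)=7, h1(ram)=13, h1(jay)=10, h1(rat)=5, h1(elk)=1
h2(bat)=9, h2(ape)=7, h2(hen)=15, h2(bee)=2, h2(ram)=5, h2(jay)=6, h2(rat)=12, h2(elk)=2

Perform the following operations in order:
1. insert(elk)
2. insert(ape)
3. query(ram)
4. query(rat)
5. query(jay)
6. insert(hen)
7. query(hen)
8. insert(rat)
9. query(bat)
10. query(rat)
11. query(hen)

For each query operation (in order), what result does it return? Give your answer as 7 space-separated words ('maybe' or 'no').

Answer: no no no maybe no maybe maybe

Derivation:
Start: bits=0000000000000000
Op 1: insert elk -> sets bits 1 2 -> bits=0110000000000000
Op 2: insert ape -> sets bits 2 7 -> bits=0110000100000000
Op 3: query ram -> checks bit5=0, bit13=0 (has a 0) -> no
Op 4: query rat -> checks bit5=0, bit12=0 (has a 0) -> no
Op 5: query jay -> checks bit6=0, bit10=0 (has a 0) -> no
Op 6: insert hen -> sets bits 11 15 -> bits=0110000100010001
Op 7: query hen -> checks bit11=1, bit15=1 (all 1) -> maybe
Op 8: insert rat -> sets bits 5 12 -> bits=0110010100011001
Op 9: query bat -> checks bit1=1, bit9=0 (has a 0) -> no
Op 10: query rat -> checks bit5=1, bit12=1 (all 1) -> maybe
Op 11: query hen -> checks bit11=1, bit15=1 (all 1) -> maybe
Query results in order: no no no maybe no maybe maybe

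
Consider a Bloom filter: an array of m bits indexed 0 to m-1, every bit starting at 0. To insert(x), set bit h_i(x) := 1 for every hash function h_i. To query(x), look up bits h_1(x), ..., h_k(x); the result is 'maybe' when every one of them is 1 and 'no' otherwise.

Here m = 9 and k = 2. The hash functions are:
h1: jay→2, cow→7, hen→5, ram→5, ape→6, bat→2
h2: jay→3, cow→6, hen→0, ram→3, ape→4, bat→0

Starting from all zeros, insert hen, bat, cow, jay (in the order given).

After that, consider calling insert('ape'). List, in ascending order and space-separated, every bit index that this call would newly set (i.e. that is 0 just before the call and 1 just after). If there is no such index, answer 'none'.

Start: bits=000000000
After insert 'hen': sets bits 0 5 -> bits=100001000
After insert 'bat': sets bits 0 2 -> bits=101001000
After insert 'cow': sets bits 6 7 -> bits=101001110
After insert 'jay': sets bits 2 3 -> bits=101101110
insert 'ape' would touch bits 4 6; currently bit4=0, bit6=1
Bits that are 0 among those (would change 0->1): 4

Answer: 4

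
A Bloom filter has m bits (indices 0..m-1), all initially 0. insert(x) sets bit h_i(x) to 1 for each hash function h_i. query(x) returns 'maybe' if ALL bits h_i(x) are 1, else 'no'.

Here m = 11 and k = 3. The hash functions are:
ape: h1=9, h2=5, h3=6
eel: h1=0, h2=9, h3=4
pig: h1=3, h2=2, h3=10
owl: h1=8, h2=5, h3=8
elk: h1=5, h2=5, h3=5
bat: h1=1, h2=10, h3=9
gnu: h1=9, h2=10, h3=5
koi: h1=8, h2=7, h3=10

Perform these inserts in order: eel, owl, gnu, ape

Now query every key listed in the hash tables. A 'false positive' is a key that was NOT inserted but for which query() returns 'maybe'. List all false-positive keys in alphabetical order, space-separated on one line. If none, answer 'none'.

Start: bits=00000000000
After insert 'eel': sets bits 0 4 9 -> bits=10001000010
After insert 'owl': sets bits 5 8 -> bits=10001100110
After insert 'gnu': sets bits 5 9 10 -> bits=10001100111
After insert 'ape': sets bits 5 6 9 -> bits=10001110111
Not inserted: bat elk koi pig — query each against bits=10001110111:
query bat: checks bit1=0, bit9=1, bit10=1 (has a 0) -> no => not a false positive
query elk: checks bit5=1 (all 1) -> maybe => FALSE POSITIVE
query koi: checks bit7=0, bit8=1, bit10=1 (has a 0) -> no => not a false positive
query pig: checks bit2=0, bit3=0, bit10=1 (has a 0) -> no => not a false positive
False positives (alphabetical): elk

Answer: elk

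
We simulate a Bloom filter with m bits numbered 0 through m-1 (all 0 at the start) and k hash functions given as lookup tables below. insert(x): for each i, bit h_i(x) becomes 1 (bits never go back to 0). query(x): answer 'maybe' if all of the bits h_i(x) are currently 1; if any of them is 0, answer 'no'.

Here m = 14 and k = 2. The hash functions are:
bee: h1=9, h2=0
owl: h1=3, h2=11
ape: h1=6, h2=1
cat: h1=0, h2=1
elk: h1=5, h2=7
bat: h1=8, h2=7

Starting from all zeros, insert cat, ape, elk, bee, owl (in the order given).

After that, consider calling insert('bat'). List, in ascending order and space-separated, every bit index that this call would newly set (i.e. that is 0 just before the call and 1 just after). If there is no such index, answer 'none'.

Answer: 8

Derivation:
Start: bits=00000000000000
After insert 'cat': sets bits 0 1 -> bits=11000000000000
After insert 'ape': sets bits 1 6 -> bits=11000010000000
After insert 'elk': sets bits 5 7 -> bits=11000111000000
After insert 'bee': sets bits 0 9 -> bits=11000111010000
After insert 'owl': sets bits 3 11 -> bits=11010111010100
insert 'bat' would touch bits 7 8; currently bit7=1, bit8=0
Bits that are 0 among those (would change 0->1): 8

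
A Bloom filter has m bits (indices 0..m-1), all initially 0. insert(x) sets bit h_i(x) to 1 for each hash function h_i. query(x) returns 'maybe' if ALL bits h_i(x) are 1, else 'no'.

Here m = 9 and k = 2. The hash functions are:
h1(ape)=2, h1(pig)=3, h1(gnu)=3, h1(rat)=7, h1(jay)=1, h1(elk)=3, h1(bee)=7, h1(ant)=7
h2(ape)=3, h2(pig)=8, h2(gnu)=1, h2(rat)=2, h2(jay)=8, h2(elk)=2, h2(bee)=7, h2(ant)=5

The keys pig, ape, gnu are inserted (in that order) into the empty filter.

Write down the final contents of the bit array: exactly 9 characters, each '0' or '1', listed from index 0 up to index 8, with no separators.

Start: bits=000000000
After insert 'pig': sets bits 3 8 -> bits=000100001
After insert 'ape': sets bits 2 3 -> bits=001100001
After insert 'gnu': sets bits 1 3 -> bits=011100001

Answer: 011100001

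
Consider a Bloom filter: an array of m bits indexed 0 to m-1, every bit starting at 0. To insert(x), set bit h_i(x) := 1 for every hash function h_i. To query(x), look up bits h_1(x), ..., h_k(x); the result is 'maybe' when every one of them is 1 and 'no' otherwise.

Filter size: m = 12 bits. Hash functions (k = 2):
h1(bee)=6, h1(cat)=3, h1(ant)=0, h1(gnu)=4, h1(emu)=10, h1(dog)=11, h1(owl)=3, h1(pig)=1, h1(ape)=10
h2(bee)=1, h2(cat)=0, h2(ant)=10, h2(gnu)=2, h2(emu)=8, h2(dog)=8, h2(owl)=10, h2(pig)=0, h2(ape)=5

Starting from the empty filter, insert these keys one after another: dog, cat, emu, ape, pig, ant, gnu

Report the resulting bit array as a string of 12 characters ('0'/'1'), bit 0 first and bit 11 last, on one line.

Start: bits=000000000000
After insert 'dog': sets bits 8 11 -> bits=000000001001
After insert 'cat': sets bits 0 3 -> bits=100100001001
After insert 'emu': sets bits 8 10 -> bits=100100001011
After insert 'ape': sets bits 5 10 -> bits=100101001011
After insert 'pig': sets bits 0 1 -> bits=110101001011
After insert 'ant': sets bits 0 10 -> bits=110101001011
After insert 'gnu': sets bits 2 4 -> bits=111111001011

Answer: 111111001011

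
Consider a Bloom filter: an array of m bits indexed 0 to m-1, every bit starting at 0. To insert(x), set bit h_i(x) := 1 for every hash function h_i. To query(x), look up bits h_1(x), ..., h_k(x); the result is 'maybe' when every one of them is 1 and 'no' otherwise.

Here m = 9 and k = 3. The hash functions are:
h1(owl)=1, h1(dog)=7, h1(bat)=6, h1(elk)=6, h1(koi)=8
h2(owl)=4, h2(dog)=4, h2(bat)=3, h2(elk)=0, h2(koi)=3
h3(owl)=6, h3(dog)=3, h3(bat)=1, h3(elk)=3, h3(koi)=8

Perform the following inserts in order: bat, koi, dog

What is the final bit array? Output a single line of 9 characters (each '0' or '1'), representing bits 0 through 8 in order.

Answer: 010110111

Derivation:
Start: bits=000000000
After insert 'bat': sets bits 1 3 6 -> bits=010100100
After insert 'koi': sets bits 3 8 -> bits=010100101
After insert 'dog': sets bits 3 4 7 -> bits=010110111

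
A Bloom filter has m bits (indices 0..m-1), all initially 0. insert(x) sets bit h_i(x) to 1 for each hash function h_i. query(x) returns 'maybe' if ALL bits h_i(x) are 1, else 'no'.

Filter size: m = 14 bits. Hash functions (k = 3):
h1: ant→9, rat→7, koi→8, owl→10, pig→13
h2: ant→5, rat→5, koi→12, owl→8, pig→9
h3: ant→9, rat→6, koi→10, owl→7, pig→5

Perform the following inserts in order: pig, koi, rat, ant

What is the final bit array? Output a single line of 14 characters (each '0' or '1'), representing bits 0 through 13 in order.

Answer: 00000111111011

Derivation:
Start: bits=00000000000000
After insert 'pig': sets bits 5 9 13 -> bits=00000100010001
After insert 'koi': sets bits 8 10 12 -> bits=00000100111011
After insert 'rat': sets bits 5 6 7 -> bits=00000111111011
After insert 'ant': sets bits 5 9 -> bits=00000111111011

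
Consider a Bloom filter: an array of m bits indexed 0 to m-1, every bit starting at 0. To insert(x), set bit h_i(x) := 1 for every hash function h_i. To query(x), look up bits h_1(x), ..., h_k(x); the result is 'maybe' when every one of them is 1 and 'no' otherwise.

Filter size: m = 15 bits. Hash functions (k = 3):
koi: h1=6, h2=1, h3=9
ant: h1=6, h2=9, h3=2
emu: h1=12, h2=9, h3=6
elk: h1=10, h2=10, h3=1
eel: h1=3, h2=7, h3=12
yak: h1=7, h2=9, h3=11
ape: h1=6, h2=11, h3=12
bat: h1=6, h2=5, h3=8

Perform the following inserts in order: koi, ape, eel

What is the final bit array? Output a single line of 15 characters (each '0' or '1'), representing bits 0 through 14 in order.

Start: bits=000000000000000
After insert 'koi': sets bits 1 6 9 -> bits=010000100100000
After insert 'ape': sets bits 6 11 12 -> bits=010000100101100
After insert 'eel': sets bits 3 7 12 -> bits=010100110101100

Answer: 010100110101100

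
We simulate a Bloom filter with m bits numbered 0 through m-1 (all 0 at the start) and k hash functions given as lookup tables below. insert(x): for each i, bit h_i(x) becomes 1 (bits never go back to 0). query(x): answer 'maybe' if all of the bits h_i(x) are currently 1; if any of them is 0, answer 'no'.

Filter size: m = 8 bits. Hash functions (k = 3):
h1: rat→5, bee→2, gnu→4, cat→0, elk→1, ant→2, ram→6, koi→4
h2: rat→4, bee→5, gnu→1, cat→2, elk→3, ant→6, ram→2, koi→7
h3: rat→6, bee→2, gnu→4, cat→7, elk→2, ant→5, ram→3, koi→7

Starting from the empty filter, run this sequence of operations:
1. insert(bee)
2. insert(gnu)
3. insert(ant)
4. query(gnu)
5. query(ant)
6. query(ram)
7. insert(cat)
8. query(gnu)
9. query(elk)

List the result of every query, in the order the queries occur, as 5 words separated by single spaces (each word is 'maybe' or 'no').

Answer: maybe maybe no maybe no

Derivation:
Start: bits=00000000
Op 1: insert bee -> sets bits 2 5 -> bits=00100100
Op 2: insert gnu -> sets bits 1 4 -> bits=01101100
Op 3: insert ant -> sets bits 2 5 6 -> bits=01101110
Op 4: query gnu -> checks bit1=1, bit4=1 (all 1) -> maybe
Op 5: query ant -> checks bit2=1, bit5=1, bit6=1 (all 1) -> maybe
Op 6: query ram -> checks bit2=1, bit3=0, bit6=1 (has a 0) -> no
Op 7: insert cat -> sets bits 0 2 7 -> bits=11101111
Op 8: query gnu -> checks bit1=1, bit4=1 (all 1) -> maybe
Op 9: query elk -> checks bit1=1, bit2=1, bit3=0 (has a 0) -> no
Query results in order: maybe maybe no maybe no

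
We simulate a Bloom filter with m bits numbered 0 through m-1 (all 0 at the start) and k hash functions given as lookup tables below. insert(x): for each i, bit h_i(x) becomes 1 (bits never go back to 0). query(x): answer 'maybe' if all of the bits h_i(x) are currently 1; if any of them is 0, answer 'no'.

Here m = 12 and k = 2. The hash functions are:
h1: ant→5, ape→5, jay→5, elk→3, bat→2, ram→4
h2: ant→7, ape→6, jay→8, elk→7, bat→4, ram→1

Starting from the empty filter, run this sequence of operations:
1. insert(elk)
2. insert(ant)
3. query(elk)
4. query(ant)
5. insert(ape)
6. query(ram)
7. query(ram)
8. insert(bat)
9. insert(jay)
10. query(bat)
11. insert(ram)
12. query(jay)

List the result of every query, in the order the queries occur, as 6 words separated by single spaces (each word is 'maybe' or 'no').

Answer: maybe maybe no no maybe maybe

Derivation:
Start: bits=000000000000
Op 1: insert elk -> sets bits 3 7 -> bits=000100010000
Op 2: insert ant -> sets bits 5 7 -> bits=000101010000
Op 3: query elk -> checks bit3=1, bit7=1 (all 1) -> maybe
Op 4: query ant -> checks bit5=1, bit7=1 (all 1) -> maybe
Op 5: insert ape -> sets bits 5 6 -> bits=000101110000
Op 6: query ram -> checks bit1=0, bit4=0 (has a 0) -> no
Op 7: query ram -> checks bit1=0, bit4=0 (has a 0) -> no
Op 8: insert bat -> sets bits 2 4 -> bits=001111110000
Op 9: insert jay -> sets bits 5 8 -> bits=001111111000
Op 10: query bat -> checks bit2=1, bit4=1 (all 1) -> maybe
Op 11: insert ram -> sets bits 1 4 -> bits=011111111000
Op 12: query jay -> checks bit5=1, bit8=1 (all 1) -> maybe
Query results in order: maybe maybe no no maybe maybe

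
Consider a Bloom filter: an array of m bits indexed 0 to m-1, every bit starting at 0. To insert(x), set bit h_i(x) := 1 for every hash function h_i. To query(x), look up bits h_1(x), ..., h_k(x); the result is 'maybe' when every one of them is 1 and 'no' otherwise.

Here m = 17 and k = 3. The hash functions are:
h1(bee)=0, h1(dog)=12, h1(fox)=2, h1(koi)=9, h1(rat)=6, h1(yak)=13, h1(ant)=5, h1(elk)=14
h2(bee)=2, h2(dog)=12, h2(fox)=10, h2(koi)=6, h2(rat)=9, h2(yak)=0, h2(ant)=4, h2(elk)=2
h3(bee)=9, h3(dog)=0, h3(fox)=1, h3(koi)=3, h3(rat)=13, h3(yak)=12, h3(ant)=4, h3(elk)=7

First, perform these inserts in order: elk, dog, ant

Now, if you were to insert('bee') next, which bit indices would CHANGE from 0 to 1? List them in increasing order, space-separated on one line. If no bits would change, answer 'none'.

Answer: 9

Derivation:
Start: bits=00000000000000000
After insert 'elk': sets bits 2 7 14 -> bits=00100001000000100
After insert 'dog': sets bits 0 12 -> bits=10100001000010100
After insert 'ant': sets bits 4 5 -> bits=10101101000010100
insert 'bee' would touch bits 0 2 9; currently bit0=1, bit2=1, bit9=0
Bits that are 0 among those (would change 0->1): 9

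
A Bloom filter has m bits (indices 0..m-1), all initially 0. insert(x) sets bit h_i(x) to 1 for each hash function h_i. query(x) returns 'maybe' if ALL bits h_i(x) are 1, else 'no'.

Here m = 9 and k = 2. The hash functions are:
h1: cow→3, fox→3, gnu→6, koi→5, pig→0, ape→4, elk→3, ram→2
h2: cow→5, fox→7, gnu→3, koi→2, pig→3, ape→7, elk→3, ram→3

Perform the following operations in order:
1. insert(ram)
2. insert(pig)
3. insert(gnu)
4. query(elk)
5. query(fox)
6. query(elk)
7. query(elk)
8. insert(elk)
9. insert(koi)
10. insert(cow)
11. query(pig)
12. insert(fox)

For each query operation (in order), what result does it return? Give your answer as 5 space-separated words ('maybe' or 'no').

Answer: maybe no maybe maybe maybe

Derivation:
Start: bits=000000000
Op 1: insert ram -> sets bits 2 3 -> bits=001100000
Op 2: insert pig -> sets bits 0 3 -> bits=101100000
Op 3: insert gnu -> sets bits 3 6 -> bits=101100100
Op 4: query elk -> checks bit3=1 (all 1) -> maybe
Op 5: query fox -> checks bit3=1, bit7=0 (has a 0) -> no
Op 6: query elk -> checks bit3=1 (all 1) -> maybe
Op 7: query elk -> checks bit3=1 (all 1) -> maybe
Op 8: insert elk -> sets bits 3 -> bits=101100100
Op 9: insert koi -> sets bits 2 5 -> bits=101101100
Op 10: insert cow -> sets bits 3 5 -> bits=101101100
Op 11: query pig -> checks bit0=1, bit3=1 (all 1) -> maybe
Op 12: insert fox -> sets bits 3 7 -> bits=101101110
Query results in order: maybe no maybe maybe maybe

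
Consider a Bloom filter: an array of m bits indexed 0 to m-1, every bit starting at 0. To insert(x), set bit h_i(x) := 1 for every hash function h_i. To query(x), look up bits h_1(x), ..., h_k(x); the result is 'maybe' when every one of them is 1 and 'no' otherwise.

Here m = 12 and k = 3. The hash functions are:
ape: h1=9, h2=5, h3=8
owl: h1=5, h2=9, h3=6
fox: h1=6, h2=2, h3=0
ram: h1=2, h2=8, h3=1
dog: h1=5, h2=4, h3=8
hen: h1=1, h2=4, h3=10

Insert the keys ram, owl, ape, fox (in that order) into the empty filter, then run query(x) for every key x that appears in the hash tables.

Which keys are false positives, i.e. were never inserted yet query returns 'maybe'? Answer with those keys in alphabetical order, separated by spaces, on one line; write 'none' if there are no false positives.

Answer: none

Derivation:
Start: bits=000000000000
After insert 'ram': sets bits 1 2 8 -> bits=011000001000
After insert 'owl': sets bits 5 6 9 -> bits=011001101100
After insert 'ape': sets bits 5 8 9 -> bits=011001101100
After insert 'fox': sets bits 0 2 6 -> bits=111001101100
Not inserted: dog hen — query each against bits=111001101100:
query dog: checks bit4=0, bit5=1, bit8=1 (has a 0) -> no => not a false positive
query hen: checks bit1=1, bit4=0, bit10=0 (has a 0) -> no => not a false positive
False positives (alphabetical): none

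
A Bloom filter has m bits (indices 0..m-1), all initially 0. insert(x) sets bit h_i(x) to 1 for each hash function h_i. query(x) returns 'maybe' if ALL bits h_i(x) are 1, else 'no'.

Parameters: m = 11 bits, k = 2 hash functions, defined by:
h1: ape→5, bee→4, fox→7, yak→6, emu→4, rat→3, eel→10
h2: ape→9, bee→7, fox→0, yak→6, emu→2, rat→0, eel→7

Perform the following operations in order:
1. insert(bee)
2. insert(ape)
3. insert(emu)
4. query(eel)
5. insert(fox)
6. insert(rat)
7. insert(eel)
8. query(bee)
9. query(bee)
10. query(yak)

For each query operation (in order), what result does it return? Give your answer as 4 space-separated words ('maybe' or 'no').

Start: bits=00000000000
Op 1: insert bee -> sets bits 4 7 -> bits=00001001000
Op 2: insert ape -> sets bits 5 9 -> bits=00001101010
Op 3: insert emu -> sets bits 2 4 -> bits=00101101010
Op 4: query eel -> checks bit7=1, bit10=0 (has a 0) -> no
Op 5: insert fox -> sets bits 0 7 -> bits=10101101010
Op 6: insert rat -> sets bits 0 3 -> bits=10111101010
Op 7: insert eel -> sets bits 7 10 -> bits=10111101011
Op 8: query bee -> checks bit4=1, bit7=1 (all 1) -> maybe
Op 9: query bee -> checks bit4=1, bit7=1 (all 1) -> maybe
Op 10: query yak -> checks bit6=0 (has a 0) -> no
Query results in order: no maybe maybe no

Answer: no maybe maybe no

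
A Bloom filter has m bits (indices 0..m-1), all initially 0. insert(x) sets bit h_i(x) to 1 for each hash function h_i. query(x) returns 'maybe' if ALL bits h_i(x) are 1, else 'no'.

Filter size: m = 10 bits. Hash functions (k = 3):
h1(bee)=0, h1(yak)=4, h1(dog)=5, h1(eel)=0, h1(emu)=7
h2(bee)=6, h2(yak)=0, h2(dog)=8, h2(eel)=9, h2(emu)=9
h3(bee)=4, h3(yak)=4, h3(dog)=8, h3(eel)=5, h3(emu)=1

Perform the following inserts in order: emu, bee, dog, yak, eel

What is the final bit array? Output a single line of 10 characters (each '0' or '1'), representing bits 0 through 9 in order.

Start: bits=0000000000
After insert 'emu': sets bits 1 7 9 -> bits=0100000101
After insert 'bee': sets bits 0 4 6 -> bits=1100101101
After insert 'dog': sets bits 5 8 -> bits=1100111111
After insert 'yak': sets bits 0 4 -> bits=1100111111
After insert 'eel': sets bits 0 5 9 -> bits=1100111111

Answer: 1100111111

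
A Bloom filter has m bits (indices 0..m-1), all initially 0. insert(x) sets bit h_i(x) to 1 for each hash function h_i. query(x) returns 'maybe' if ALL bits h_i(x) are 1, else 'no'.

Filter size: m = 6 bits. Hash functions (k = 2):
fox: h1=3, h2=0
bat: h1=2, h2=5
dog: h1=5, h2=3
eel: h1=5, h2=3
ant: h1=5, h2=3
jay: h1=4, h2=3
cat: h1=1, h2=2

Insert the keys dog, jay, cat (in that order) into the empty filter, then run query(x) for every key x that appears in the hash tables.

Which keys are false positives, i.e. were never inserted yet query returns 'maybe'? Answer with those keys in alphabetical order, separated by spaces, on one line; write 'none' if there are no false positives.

Answer: ant bat eel

Derivation:
Start: bits=000000
After insert 'dog': sets bits 3 5 -> bits=000101
After insert 'jay': sets bits 3 4 -> bits=000111
After insert 'cat': sets bits 1 2 -> bits=011111
Not inserted: ant bat eel fox — query each against bits=011111:
query ant: checks bit3=1, bit5=1 (all 1) -> maybe => FALSE POSITIVE
query bat: checks bit2=1, bit5=1 (all 1) -> maybe => FALSE POSITIVE
query eel: checks bit3=1, bit5=1 (all 1) -> maybe => FALSE POSITIVE
query fox: checks bit0=0, bit3=1 (has a 0) -> no => not a false positive
False positives (alphabetical): ant bat eel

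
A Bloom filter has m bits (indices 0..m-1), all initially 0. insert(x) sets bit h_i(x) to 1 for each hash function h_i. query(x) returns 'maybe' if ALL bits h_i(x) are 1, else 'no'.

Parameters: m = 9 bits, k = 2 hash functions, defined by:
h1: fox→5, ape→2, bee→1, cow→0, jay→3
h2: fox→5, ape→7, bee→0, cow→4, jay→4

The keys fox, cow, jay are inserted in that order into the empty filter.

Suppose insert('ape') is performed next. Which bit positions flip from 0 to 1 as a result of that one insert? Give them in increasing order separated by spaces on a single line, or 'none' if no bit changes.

Start: bits=000000000
After insert 'fox': sets bits 5 -> bits=000001000
After insert 'cow': sets bits 0 4 -> bits=100011000
After insert 'jay': sets bits 3 4 -> bits=100111000
insert 'ape' would touch bits 2 7; currently bit2=0, bit7=0
Bits that are 0 among those (would change 0->1): 2 7

Answer: 2 7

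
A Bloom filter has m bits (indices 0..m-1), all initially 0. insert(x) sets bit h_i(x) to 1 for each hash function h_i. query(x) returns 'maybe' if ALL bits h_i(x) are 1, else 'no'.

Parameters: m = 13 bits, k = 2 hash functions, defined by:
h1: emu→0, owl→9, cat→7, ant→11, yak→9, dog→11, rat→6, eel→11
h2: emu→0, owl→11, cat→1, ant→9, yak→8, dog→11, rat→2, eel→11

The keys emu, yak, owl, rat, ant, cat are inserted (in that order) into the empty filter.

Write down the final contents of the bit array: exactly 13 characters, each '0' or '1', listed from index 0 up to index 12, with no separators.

Answer: 1110001111010

Derivation:
Start: bits=0000000000000
After insert 'emu': sets bits 0 -> bits=1000000000000
After insert 'yak': sets bits 8 9 -> bits=1000000011000
After insert 'owl': sets bits 9 11 -> bits=1000000011010
After insert 'rat': sets bits 2 6 -> bits=1010001011010
After insert 'ant': sets bits 9 11 -> bits=1010001011010
After insert 'cat': sets bits 1 7 -> bits=1110001111010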